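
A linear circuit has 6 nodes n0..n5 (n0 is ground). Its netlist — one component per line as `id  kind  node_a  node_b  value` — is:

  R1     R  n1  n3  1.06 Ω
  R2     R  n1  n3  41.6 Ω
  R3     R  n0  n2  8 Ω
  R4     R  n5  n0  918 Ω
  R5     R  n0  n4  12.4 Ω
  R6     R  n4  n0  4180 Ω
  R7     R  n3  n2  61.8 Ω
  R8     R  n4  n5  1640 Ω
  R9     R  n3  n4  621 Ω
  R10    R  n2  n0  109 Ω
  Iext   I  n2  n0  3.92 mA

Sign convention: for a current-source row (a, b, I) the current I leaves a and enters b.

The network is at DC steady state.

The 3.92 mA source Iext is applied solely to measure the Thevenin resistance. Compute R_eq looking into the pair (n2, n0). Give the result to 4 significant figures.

MNA unknowns: 5 node voltages V₁..V_5
R1: Y=0.9434 on G[1,3]
R2: Y=0.02404 on G[1,3]
R3: Y=0.1250 on G[0,2]
R4: Y=0.001089 on G[5,0]
R5: Y=0.08065 on G[0,4]
R6: Y=0.0002392 on G[4,0]
R7: Y=0.01618 on G[3,2]
R8: Y=0.0006098 on G[4,5]
R9: Y=0.001610 on G[3,4]
R10: Y=0.009174 on G[2,0]
Iext: z[2]−=0.00392, z[0]+=0.00392
solve → V1=-0.02634, V2=-0.02891, V3=-0.02634, V4=-0.0005117, V5=-0.0001836

R_eq = 7.374 Ω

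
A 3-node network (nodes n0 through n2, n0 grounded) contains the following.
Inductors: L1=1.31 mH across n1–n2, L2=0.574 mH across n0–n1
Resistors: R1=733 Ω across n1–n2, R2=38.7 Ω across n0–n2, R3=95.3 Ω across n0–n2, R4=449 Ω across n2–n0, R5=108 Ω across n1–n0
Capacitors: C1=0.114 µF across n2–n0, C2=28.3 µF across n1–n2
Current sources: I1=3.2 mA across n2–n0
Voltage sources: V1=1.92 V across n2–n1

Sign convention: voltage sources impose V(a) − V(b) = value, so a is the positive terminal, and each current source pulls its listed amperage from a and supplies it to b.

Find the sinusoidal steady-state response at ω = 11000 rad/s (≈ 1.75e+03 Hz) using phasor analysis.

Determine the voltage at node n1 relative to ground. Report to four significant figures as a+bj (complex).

-0.1229-0.4542j V

Apply KCL at each of the 2 non-ground nodes and solve the resulting linear system.
Node n1: branches {L1, R1, L2, R5, C2, V1} → V_1 = -0.1229-0.4542j
Node n2: branches {L1, R1, C1, R2, R3, R4, I1, C2, V1} → V_2 = 1.797-0.4542j
Source currents: i(V1)=-0.07569-0.4492j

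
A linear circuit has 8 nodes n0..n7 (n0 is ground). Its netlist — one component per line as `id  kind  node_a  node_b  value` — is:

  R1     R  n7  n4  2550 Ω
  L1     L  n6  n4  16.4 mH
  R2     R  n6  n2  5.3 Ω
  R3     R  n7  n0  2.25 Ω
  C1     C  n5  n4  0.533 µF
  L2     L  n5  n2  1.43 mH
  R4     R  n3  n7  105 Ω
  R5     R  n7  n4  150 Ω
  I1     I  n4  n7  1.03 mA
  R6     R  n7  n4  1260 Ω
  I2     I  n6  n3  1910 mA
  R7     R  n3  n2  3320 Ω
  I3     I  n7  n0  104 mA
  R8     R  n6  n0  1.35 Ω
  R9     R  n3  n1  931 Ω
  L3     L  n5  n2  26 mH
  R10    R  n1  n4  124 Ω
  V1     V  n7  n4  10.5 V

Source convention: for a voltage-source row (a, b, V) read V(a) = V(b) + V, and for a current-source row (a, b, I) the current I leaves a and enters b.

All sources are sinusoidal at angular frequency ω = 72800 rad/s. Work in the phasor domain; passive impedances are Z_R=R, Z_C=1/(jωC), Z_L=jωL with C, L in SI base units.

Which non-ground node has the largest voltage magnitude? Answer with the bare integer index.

MNA unknowns: 7 node voltages V₁..V_7 plus 1 source current (V1)
R1: Y=0.0003922+0.000j on G[7,4]
L1: Y=0.000-0.0008376j on G[6,4]
R2: Y=0.1887+0.000j on G[6,2]
R3: Y=0.4444+0.000j on G[7,0]
C1: Y=0.000+0.03880j on G[5,4]
L2: Y=0.000-0.009606j on G[5,2]
R4: Y=0.009524+0.000j on G[3,7]
R5: Y=0.006667+0.000j on G[7,4]
I1: z[4]−=0.00103, z[7]+=0.00103
R6: Y=0.0007937+0.000j on G[7,4]
I2: z[6]−=1.91, z[3]+=1.91
R7: Y=0.0003012+0.000j on G[3,2]
I3: z[7]−=0.104, z[0]+=0.104
R8: Y=0.7407+0.000j on G[6,0]
R9: Y=0.001074+0.000j on G[3,1]
L3: Y=0.000-0.0005283j on G[5,2]
R10: Y=0.008065+0.000j on G[1,4]
V1: row V7−V4=10.5, i_V1 at 7,4
solve → V1=15.40-0.1376j, V2=-2.262+0.3940j, V3=180.2-0.1245j, V4=-6.543-0.1394j, V5=-8.057-0.3279j, V6=-2.514+0.08362j, V7=3.957-0.1394j
aux → i_V1=-0.2659+0.06208j

3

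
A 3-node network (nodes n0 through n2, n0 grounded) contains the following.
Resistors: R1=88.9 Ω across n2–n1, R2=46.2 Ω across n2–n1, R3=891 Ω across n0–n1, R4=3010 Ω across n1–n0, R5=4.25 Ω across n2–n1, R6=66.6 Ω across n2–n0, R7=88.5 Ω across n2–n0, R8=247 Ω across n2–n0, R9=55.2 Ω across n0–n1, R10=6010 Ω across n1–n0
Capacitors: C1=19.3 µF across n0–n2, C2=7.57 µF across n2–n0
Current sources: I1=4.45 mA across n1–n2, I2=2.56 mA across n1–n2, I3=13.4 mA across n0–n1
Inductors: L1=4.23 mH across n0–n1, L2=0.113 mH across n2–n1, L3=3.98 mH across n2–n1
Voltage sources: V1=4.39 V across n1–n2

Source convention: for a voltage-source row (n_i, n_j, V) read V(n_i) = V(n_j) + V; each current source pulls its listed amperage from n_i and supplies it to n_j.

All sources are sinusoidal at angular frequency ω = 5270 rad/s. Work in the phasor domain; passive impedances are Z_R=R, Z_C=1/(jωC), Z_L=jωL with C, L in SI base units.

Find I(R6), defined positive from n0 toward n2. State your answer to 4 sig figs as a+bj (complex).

MNA unknowns: 2 node voltages V₁..V_2 plus 1 source current (V1)
R1: Y=0.01125+0.000j on G[2,1]
C1: Y=0.000+0.1017j on G[0,2]
C2: Y=0.000+0.03989j on G[2,0]
I1: z[1]−=0.00445, z[2]+=0.00445
R2: Y=0.02165+0.000j on G[2,1]
R3: Y=0.001122+0.000j on G[0,1]
R4: Y=0.0003322+0.000j on G[1,0]
R5: Y=0.2353+0.000j on G[2,1]
R6: Y=0.01502+0.000j on G[2,0]
L1: Y=0.000-0.04486j on G[0,1]
R7: Y=0.01130+0.000j on G[2,0]
R8: Y=0.004049+0.000j on G[2,0]
L2: Y=0.000-1.679j on G[2,1]
I2: z[1]−=0.00256, z[2]+=0.00256
R9: Y=0.01812+0.000j on G[0,1]
R10: Y=0.0001664+0.000j on G[1,0]
L3: Y=0.000-0.04768j on G[2,1]
I3: z[0]−=0.0134, z[1]+=0.0134
V1: row V1−V2=4.39, i_V1 at 1,2
solve → V1=5.686+1.428j, V2=1.296+1.428j
aux → i_V1=-1.347+7.808j

-0.01946-0.02144j A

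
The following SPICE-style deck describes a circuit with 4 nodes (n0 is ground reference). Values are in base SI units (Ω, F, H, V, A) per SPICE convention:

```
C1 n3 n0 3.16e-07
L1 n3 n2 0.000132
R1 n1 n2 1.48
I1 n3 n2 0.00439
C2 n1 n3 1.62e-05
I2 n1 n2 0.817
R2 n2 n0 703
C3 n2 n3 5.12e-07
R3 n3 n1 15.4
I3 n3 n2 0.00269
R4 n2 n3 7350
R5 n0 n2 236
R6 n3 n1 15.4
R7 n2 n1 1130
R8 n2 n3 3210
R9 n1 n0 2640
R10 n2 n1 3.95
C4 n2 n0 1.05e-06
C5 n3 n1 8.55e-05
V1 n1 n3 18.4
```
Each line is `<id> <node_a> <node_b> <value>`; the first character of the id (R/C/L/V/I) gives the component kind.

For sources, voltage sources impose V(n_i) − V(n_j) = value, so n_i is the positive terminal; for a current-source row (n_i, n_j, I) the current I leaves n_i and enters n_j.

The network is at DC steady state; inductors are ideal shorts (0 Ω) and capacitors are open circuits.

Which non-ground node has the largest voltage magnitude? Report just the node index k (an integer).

1

Element admittances at DC:
  Y(C1) = 0.000 S between n3,n0
  L1: short n3↔n2 (DC inductor)
  Y(R1) = 0.6757 S between n1,n2
  I1: injects 0.00439 A into n2 (from n3)
  Y(C2) = 0.000 S between n1,n3
  I2: injects 0.817 A into n2 (from n1)
  Y(R2) = 0.001422 S between n2,n0
  Y(C3) = 0.000 S between n2,n3
  Y(R3) = 0.06494 S between n3,n1
  I3: injects 0.00269 A into n2 (from n3)
  Y(R4) = 0.0001361 S between n2,n3
  Y(R5) = 0.004237 S between n0,n2
  Y(R6) = 0.06494 S between n3,n1
  Y(R7) = 0.0008850 S between n2,n1
  Y(R8) = 0.0003115 S between n2,n3
  Y(R9) = 0.0003788 S between n1,n0
  Y(R10) = 0.2532 S between n2,n1
  Y(C4) = 0.000 S between n2,n0
  Y(C5) = 0.000 S between n3,n1
  V1: constraint V(n1)−V(n3) = 18.4
Assemble and solve the 5×5 MNA system:
  V(n1)=17.25  V(n2)=-1.154  V(n3)=-1.154
  i(L1)=-17.94  i(V1)=-20.32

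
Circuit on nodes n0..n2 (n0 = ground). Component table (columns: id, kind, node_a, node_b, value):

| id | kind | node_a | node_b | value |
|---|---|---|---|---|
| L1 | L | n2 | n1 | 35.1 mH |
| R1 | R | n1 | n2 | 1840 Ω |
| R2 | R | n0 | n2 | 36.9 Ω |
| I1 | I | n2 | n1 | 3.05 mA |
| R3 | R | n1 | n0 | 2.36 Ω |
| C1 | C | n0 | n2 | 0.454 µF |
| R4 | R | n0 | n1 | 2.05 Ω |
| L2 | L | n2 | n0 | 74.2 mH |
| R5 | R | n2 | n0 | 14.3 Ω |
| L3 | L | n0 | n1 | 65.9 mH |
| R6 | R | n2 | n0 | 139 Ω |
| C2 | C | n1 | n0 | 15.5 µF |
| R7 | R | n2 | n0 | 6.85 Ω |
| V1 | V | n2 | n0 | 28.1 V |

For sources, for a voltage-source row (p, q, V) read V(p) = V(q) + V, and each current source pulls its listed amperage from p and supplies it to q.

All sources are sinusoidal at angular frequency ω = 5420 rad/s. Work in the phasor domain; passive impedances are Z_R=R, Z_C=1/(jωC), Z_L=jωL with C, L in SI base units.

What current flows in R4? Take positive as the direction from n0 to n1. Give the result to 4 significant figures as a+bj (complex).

-0.003198+0.07926j A

MNA unknowns: 2 node voltages V₁..V_2 plus 1 source current (V1)
L1: Y=0.000-0.005256j on G[2,1]
R1: Y=0.0005435+0.000j on G[1,2]
R2: Y=0.02710+0.000j on G[0,2]
I1: z[2]−=0.00305, z[1]+=0.00305
R3: Y=0.4237+0.000j on G[1,0]
C1: Y=0.000+0.002461j on G[0,2]
R4: Y=0.4878+0.000j on G[0,1]
L2: Y=0.000-0.002487j on G[2,0]
R5: Y=0.06993+0.000j on G[2,0]
L3: Y=0.000-0.002800j on G[0,1]
R6: Y=0.007194+0.000j on G[2,0]
C2: Y=0.000+0.08401j on G[1,0]
R7: Y=0.1460+0.000j on G[2,0]
V1: row V2−V0=28.1, i_V1 at 2,0
solve → V1=0.006556-0.1625j, V2=28.10+0.000j
aux → i_V1=-7.050+0.1483j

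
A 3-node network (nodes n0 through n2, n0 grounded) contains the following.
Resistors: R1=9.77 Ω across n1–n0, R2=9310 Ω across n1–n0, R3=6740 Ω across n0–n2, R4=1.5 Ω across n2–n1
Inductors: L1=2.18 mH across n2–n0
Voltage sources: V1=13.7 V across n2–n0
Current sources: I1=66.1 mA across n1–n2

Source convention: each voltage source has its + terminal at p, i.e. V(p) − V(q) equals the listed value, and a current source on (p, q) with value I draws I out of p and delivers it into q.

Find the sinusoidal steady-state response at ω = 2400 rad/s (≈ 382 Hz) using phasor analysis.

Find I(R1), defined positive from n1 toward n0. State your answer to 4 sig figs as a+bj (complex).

Apply KCL at each of the 2 non-ground nodes and solve the resulting linear system.
Node n1: branches {R1, R2, R4, I1} → V_1 = 11.79+0.000j
Node n2: branches {R3, L1, R4, V1, I1} → V_2 = 13.70+0.000j
Source currents: i(V1)=-1.210+2.619j

1.207+0.000j A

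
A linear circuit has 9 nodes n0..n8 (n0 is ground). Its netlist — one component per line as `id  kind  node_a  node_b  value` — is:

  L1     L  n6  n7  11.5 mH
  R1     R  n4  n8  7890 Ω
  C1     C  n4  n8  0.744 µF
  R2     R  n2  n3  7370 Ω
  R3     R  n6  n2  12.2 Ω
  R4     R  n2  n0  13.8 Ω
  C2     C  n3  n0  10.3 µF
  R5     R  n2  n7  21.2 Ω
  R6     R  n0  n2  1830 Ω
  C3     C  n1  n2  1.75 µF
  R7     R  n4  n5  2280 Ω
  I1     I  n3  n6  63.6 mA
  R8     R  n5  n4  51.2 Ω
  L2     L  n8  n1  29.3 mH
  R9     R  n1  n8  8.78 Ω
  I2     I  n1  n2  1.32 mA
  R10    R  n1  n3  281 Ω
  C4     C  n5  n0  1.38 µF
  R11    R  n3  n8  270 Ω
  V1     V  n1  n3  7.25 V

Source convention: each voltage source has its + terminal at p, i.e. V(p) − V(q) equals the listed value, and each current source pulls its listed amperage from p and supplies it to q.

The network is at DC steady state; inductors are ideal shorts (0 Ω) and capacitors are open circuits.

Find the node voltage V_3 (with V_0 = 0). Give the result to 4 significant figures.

Element admittances at DC:
  L1: short n6↔n7 (DC inductor)
  Y(R1) = 0.0001267 S between n4,n8
  Y(C1) = 0.000 S between n4,n8
  Y(R2) = 0.0001357 S between n2,n3
  Y(R3) = 0.08197 S between n6,n2
  Y(R4) = 0.07246 S between n2,n0
  Y(C2) = 0.000 S between n3,n0
  Y(R5) = 0.04717 S between n2,n7
  Y(R6) = 0.0005464 S between n0,n2
  Y(C3) = 0.000 S between n1,n2
  Y(R7) = 0.0004386 S between n4,n5
  I1: injects 0.0636 A into n6 (from n3)
  Y(R8) = 0.01953 S between n5,n4
  L2: short n8↔n1 (DC inductor)
  Y(R9) = 0.1139 S between n1,n8
  I2: injects 0.00132 A into n2 (from n1)
  Y(R10) = 0.003559 S between n1,n3
  Y(C4) = 0.000 S between n5,n0
  Y(R11) = 0.003704 S between n3,n8
  V1: constraint V(n1)−V(n3) = 7.25
Assemble and solve the 11×11 MNA system:
  V(n1)=-471.2  V(n2)=0.000  V(n3)=-478.5  V(n4)=-471.2  V(n5)=-471.2  V(n6)=0.4925  V(n7)=0.4925  V(n8)=-471.2
  i(L1)=0.02323  i(L2)=-0.02685  i(V1)=-0.05397

-478.5 V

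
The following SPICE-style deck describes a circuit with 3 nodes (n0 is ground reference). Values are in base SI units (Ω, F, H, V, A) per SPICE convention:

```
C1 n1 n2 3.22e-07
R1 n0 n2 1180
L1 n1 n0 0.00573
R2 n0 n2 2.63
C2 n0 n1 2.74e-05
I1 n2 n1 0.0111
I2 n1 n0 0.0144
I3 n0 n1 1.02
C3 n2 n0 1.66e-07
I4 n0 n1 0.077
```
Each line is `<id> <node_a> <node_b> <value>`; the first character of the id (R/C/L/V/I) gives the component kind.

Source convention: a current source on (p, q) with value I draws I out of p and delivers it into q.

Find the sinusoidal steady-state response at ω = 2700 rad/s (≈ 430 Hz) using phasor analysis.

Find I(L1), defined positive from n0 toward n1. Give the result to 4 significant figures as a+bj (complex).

6.922+0.001184j A

MNA unknowns: 2 node voltages V₁..V_2
C1: Y=0.000+0.0008694j on G[1,2]
R1: Y=0.0008475+0.000j on G[0,2]
L1: Y=0.000-0.06464j on G[1,0]
R2: Y=0.3802+0.000j on G[0,2]
C2: Y=0.000+0.07398j on G[0,1]
I1: z[2]−=0.0111, z[1]+=0.0111
I2: z[1]−=0.0144, z[0]+=0.0144
I3: z[0]−=1.02, z[1]+=1.02
C3: Y=0.000+0.0004482j on G[2,0]
I4: z[0]−=0.077, z[1]+=0.077
solve → V1=0.01832-107.1j, V2=0.2152-0.0007023j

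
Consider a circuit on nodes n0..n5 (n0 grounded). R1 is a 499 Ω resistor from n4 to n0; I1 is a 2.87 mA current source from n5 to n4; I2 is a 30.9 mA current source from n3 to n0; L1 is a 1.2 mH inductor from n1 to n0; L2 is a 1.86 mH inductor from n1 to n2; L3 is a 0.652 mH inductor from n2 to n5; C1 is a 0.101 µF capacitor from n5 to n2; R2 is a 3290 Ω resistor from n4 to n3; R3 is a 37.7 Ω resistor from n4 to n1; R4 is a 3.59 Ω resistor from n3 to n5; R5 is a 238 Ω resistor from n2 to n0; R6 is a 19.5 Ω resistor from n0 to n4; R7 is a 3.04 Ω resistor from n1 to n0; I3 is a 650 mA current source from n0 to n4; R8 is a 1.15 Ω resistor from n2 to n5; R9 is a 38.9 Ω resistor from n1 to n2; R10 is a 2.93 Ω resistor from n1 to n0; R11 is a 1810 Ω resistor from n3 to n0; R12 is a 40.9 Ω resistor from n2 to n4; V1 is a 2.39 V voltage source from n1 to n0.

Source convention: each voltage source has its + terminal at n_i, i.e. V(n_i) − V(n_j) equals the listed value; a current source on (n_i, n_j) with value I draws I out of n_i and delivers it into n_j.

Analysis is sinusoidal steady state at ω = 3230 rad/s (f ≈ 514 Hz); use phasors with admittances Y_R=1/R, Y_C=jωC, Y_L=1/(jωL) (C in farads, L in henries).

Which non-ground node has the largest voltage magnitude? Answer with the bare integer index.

4

Apply KCL at each of the 5 non-ground nodes and solve the resulting linear system.
Node n1: branches {L1, L2, R3, R7, R9, R10, V1} → V_1 = 2.390+0.000j
Node n2: branches {L2, L3, C1, R5, R8, R9, R12} → V_2 = 2.520+0.4384j
Node n3: branches {I2, R2, R4, R11} → V_3 = 2.380+0.4207j
Node n4: branches {R1, I1, R2, R3, R6, I3, R12} → V_4 = 7.446+0.1037j
Node n5: branches {I1, L3, C1, R4, R8} → V_5 = 2.490+0.4219j
Source currents: i(V1)=-1.391+0.6090j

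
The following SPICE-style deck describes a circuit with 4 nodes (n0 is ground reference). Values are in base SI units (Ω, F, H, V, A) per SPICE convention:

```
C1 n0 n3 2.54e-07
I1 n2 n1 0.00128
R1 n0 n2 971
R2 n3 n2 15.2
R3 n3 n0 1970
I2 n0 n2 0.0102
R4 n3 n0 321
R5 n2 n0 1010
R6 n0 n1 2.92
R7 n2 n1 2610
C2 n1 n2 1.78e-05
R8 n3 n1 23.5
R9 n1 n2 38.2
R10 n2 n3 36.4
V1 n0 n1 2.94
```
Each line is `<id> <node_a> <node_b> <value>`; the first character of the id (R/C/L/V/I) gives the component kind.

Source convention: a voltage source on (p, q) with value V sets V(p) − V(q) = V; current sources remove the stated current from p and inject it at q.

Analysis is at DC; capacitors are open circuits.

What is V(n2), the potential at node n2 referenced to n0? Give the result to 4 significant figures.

Apply KCL at each of the 3 non-ground nodes and solve the resulting linear system.
Node n1: branches {I1, R6, R7, C2, R8, R9, V1} → V_1 = -2.940
Node n2: branches {I1, R1, R2, I2, R5, R7, C2, R9, R10} → V_2 = -2.570
Node n3: branches {C1, R2, R3, R4, R8, R10} → V_3 = -2.616
Source currents: i(V1)=-1.032

-2.570 V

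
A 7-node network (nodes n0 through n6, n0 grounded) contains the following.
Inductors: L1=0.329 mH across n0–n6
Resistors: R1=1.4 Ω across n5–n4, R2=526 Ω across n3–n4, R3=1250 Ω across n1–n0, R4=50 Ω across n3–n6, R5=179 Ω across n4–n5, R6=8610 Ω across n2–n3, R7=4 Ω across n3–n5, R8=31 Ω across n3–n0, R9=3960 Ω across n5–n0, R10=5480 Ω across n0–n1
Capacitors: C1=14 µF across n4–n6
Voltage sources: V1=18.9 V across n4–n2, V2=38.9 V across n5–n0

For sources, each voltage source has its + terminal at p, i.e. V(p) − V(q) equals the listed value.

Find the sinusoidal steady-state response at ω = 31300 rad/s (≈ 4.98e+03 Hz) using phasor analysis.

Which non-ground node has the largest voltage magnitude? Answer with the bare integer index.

6

Element admittances at ω=31300 rad/s:
  Y(L1) = 0.000-0.09711j S between n0,n6
  Y(R1) = 0.7143+0.000j S between n5,n4
  Y(R2) = 0.001901+0.000j S between n3,n4
  Y(R3) = 0.0008000+0.000j S between n1,n0
  Y(R4) = 0.02000+0.000j S between n3,n6
  Y(R5) = 0.005587+0.000j S between n4,n5
  Y(R6) = 0.0001161+0.000j S between n2,n3
  Y(R7) = 0.2500+0.000j S between n3,n5
  Y(C1) = 0.000+0.4382j S between n4,n6
  Y(R8) = 0.03226+0.000j S between n3,n0
  Y(R9) = 0.0002525+0.000j S between n5,n0
  Y(R10) = 0.0001825+0.000j S between n0,n1
  V1: constraint V(n4)−V(n2) = 18.9
  V2: constraint V(n5)−V(n0) = 38.9
Assemble and solve the 8×8 MNA system:
  V(n1)=0.000+0.000j  V(n2)=18.49+6.177j  V(n3)=35.33+0.6097j  V(n4)=37.39+6.177j  V(n5)=38.90+0.000j  V(n6)=47.56+8.653j
  i(V1)=-0.001956+0.0006466j  i(V2)=-1.990+4.599j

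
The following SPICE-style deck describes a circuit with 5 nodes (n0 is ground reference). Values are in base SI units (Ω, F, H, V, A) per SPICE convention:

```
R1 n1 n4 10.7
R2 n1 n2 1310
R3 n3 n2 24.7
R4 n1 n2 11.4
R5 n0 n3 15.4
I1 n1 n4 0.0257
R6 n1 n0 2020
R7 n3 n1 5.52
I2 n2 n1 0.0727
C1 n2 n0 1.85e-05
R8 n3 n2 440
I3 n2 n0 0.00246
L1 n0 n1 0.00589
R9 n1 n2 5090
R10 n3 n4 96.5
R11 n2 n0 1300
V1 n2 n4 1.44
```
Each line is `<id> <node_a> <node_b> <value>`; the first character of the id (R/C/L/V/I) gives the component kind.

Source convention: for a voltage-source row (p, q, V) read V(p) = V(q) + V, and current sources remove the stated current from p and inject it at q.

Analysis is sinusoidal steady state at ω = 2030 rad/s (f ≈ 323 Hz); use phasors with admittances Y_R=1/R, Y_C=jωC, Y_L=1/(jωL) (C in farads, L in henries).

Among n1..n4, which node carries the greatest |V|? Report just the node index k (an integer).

Element admittances at ω=2030 rad/s:
  Y(R1) = 0.09346+0.000j S between n1,n4
  Y(R2) = 0.0007634+0.000j S between n1,n2
  Y(R3) = 0.04049+0.000j S between n3,n2
  Y(R4) = 0.08772+0.000j S between n1,n2
  Y(R5) = 0.06494+0.000j S between n0,n3
  I1: injects 0.0257 A into n4 (from n1)
  Y(R6) = 0.0004950+0.000j S between n1,n0
  Y(R7) = 0.1812+0.000j S between n3,n1
  I2: injects 0.0727 A into n1 (from n2)
  Y(C1) = 0.000+0.03755j S between n2,n0
  Y(R8) = 0.002273+0.000j S between n3,n2
  I3: injects 0.00246 A into n0 (from n2)
  Y(L1) = 0.000-0.08364j S between n0,n1
  Y(R9) = 0.0001965+0.000j S between n1,n2
  Y(R10) = 0.01036+0.000j S between n3,n4
  Y(R11) = 0.0007692+0.000j S between n2,n0
  V1: constraint V(n2)−V(n4) = 1.44
Assemble and solve the 5×5 MNA system:
  V(n1)=0.06187-0.2059j  V(n2)=0.4439-0.2683j  V(n3)=0.06639-0.1723j  V(n4)=-0.9961-0.2683j
  i(V1)=-0.1356-0.006826j

4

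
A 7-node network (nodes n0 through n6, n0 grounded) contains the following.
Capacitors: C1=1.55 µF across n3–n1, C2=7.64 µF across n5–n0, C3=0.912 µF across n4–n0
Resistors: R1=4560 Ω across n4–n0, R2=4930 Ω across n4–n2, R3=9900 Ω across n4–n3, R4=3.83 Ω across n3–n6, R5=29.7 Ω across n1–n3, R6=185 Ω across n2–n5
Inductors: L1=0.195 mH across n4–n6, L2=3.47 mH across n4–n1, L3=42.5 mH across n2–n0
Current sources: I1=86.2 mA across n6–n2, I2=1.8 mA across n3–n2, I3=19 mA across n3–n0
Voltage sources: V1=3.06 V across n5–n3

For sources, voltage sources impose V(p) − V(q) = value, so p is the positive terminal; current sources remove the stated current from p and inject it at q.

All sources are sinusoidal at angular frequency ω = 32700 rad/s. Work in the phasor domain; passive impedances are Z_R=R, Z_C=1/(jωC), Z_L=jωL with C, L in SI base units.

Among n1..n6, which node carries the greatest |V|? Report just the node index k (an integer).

2

Element admittances at ω=32700 rad/s:
  Y(C1) = 0.000+0.05069j S between n3,n1
  Y(C2) = 0.000+0.2498j S between n5,n0
  Y(R1) = 0.0002193+0.000j S between n4,n0
  Y(R2) = 0.0002028+0.000j S between n4,n2
  Y(R3) = 0.0001010+0.000j S between n4,n3
  Y(L1) = 0.000-0.1568j S between n4,n6
  Y(R4) = 0.2611+0.000j S between n3,n6
  I1: injects 0.0862 A into n2 (from n6)
  Y(L2) = 0.000-0.008813j S between n4,n1
  Y(L3) = 0.000-0.0007196j S between n2,n0
  Y(R5) = 0.03367+0.000j S between n1,n3
  I2: injects 0.0018 A into n2 (from n3)
  I3: injects 0.019 A into n0 (from n3)
  Y(R6) = 0.005405+0.000j S between n2,n5
  Y(C3) = 0.000+0.02982j S between n4,n0
  V1: constraint V(n5)−V(n3) = 3.06
Assemble and solve the 7×7 MNA system:
  V(n1)=-2.441+0.05251j  V(n2)=15.74+2.058j  V(n3)=-2.600+0.02141j  V(n4)=-3.475+0.4819j  V(n5)=0.4598+0.02141j  V(n6)=-2.872+0.3841j
  i(V1)=0.08797-0.1039j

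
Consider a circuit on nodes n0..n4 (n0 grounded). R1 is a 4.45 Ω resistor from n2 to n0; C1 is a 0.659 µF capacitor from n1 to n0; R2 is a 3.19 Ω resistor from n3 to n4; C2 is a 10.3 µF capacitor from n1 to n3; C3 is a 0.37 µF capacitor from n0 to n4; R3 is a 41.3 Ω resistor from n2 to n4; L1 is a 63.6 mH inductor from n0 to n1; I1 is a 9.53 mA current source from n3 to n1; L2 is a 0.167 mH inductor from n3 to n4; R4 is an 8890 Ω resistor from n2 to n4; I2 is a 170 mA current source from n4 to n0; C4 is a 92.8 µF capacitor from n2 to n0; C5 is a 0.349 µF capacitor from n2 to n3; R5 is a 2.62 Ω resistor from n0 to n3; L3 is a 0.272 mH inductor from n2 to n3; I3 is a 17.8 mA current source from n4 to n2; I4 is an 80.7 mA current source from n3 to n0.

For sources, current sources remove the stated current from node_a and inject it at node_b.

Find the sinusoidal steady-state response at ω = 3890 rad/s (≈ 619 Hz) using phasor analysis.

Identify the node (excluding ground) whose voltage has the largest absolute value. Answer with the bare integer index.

2

MNA unknowns: 4 node voltages V₁..V_4
R1: Y=0.2247+0.000j on G[2,0]
C1: Y=0.000+0.002564j on G[1,0]
R2: Y=0.3135+0.000j on G[3,4]
C2: Y=0.000+0.04007j on G[1,3]
C3: Y=0.000+0.001439j on G[0,4]
R3: Y=0.02421+0.000j on G[2,4]
L1: Y=0.000-0.004042j on G[0,1]
I1: z[3]−=0.00953, z[1]+=0.00953
L2: Y=0.000-1.539j on G[3,4]
R4: Y=0.0001125+0.000j on G[2,4]
I2: z[4]−=0.17, z[0]+=0.17
C4: Y=0.000+0.3610j on G[2,0]
C5: Y=0.000+0.001358j on G[2,3]
R5: Y=0.3817+0.000j on G[0,3]
L3: Y=0.000-0.9451j on G[2,3]
I3: z[4]−=0.0178, z[2]+=0.0178
I4: z[3]−=0.0807, z[0]+=0.0807
solve → V1=-0.2471-0.1549j, V2=-0.2660+0.2767j, V3=-0.2380+0.08870j, V4=-0.2667-0.02747j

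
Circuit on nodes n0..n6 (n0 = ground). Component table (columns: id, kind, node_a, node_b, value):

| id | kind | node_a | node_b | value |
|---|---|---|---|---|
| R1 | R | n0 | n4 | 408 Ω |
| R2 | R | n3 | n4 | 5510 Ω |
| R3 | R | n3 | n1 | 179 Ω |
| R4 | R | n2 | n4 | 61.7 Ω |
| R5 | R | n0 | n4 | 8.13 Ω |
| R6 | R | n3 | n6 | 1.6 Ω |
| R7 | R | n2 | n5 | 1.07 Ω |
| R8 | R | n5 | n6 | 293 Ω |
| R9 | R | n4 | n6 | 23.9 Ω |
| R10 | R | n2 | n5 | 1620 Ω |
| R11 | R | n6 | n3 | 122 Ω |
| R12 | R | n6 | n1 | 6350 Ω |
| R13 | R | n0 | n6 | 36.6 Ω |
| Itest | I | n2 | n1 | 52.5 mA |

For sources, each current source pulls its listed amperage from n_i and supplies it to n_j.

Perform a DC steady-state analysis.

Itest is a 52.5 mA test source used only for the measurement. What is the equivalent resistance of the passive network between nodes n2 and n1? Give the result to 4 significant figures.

R_eq = 236.7 Ω

MNA unknowns: 6 node voltages V₁..V_6
R1: Y=0.002451 on G[0,4]
R2: Y=0.0001815 on G[3,4]
R3: Y=0.005587 on G[3,1]
R4: Y=0.01621 on G[2,4]
R5: Y=0.1230 on G[0,4]
R6: Y=0.6250 on G[3,6]
R7: Y=0.9346 on G[2,5]
R8: Y=0.003413 on G[5,6]
R9: Y=0.04184 on G[4,6]
R10: Y=0.0006173 on G[2,5]
R11: Y=0.008197 on G[6,3]
R12: Y=0.0001575 on G[6,1]
R13: Y=0.02732 on G[0,6]
Itest: z[2]−=0.0525, z[1]+=0.0525
solve → V1=9.748, V2=-2.681, V3=0.6100, V4=-0.1153, V5=-2.669, V6=0.5295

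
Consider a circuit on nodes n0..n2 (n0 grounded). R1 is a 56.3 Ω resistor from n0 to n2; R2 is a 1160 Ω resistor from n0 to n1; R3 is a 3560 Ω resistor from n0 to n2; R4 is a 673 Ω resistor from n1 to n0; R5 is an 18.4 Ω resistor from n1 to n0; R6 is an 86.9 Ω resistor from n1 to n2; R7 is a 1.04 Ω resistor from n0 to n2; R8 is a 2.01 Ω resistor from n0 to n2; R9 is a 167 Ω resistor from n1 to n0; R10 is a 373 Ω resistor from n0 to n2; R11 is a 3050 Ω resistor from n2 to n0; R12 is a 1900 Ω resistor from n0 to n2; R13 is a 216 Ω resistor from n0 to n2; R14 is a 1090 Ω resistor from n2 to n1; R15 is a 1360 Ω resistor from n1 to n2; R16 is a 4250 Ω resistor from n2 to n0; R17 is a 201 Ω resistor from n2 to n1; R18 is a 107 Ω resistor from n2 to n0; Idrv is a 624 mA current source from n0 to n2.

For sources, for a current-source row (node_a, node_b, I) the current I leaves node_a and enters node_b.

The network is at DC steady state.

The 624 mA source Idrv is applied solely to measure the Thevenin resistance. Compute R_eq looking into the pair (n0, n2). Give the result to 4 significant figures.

Apply KCL at each of the 2 non-ground nodes and solve the resulting linear system.
Node n1: branches {R2, R4, R5, R6, R9, R14, R15, R17} → V_1 = 0.09280
Node n2: branches {R1, R3, R6, R7, R8, R10, R11, R12, R13, R14, R15, R16, R17, R18, Idrv} → V_2 = 0.4135

R_eq = 0.6627 Ω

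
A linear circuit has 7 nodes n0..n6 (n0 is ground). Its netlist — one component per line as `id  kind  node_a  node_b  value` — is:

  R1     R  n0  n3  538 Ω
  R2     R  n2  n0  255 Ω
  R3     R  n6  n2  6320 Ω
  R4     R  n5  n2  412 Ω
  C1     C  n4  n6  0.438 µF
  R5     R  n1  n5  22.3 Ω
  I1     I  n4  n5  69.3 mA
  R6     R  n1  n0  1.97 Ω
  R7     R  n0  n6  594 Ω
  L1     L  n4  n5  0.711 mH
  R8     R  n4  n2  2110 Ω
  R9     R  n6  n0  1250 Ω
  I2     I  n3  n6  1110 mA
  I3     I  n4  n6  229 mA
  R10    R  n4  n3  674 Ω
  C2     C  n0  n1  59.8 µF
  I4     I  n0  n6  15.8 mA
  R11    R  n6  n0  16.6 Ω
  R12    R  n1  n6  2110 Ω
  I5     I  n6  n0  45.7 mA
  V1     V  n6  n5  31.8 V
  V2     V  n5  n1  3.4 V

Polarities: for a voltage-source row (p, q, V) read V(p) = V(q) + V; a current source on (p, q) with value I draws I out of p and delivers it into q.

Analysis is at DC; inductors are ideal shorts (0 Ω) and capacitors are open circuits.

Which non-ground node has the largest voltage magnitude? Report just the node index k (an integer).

3

Apply KCL at each of the 6 non-ground nodes and solve the resulting linear system.
Node n1: branches {R5, R6, C2, R12, V2} → V_1 = -2.849
Node n2: branches {R2, R3, R4, R8} → V_2 = 0.9624
Node n3: branches {R1, I2, R10} → V_3 = -331.9
Node n4: branches {C1, I1, L1, R8, I3, R10} → V_4 = 0.5512
Node n5: branches {R4, R5, I1, L1, V1, V2} → V_5 = 0.5512
Node n6: branches {R3, C1, R7, R9, I2, I3, I4, R11, R12, I5, V1} → V_6 = 32.35
Source currents: i(L1)=-0.7913, i(V1)=-0.7418, i(V2)=-1.615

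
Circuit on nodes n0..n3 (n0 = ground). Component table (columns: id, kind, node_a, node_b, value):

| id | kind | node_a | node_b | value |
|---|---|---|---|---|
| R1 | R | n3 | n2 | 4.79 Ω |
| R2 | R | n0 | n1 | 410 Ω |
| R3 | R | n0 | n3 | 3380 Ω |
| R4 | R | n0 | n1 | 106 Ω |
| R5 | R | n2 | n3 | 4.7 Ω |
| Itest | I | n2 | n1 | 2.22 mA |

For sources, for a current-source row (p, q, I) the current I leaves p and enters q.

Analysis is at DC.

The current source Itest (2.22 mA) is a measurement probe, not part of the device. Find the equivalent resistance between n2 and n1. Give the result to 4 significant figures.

Element admittances at DC:
  Y(R1) = 0.2088 S between n3,n2
  Y(R2) = 0.002439 S between n0,n1
  Y(R3) = 0.0002959 S between n0,n3
  Y(R4) = 0.009434 S between n0,n1
  Y(R5) = 0.2128 S between n2,n3
  Itest: injects 0.00222 A into n1 (from n2)
Assemble and solve the 3×3 MNA system:
  V(n1)=0.1870  V(n2)=-7.509  V(n3)=-7.504

R_eq = 3467. Ω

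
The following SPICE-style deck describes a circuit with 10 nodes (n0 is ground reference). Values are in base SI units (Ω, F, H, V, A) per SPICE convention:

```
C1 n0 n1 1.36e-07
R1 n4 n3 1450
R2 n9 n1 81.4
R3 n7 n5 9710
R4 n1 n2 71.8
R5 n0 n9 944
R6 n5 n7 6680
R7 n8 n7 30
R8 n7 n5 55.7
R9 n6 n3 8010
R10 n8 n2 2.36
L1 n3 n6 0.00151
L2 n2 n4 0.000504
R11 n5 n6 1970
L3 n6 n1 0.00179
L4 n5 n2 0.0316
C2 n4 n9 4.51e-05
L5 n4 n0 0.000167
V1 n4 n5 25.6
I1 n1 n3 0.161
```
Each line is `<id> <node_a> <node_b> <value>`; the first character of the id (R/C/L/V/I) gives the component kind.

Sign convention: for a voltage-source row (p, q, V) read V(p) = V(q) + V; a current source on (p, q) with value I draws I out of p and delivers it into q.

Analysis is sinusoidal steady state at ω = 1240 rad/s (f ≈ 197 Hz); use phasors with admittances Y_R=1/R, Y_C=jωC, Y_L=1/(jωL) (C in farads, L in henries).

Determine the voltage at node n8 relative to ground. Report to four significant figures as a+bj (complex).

MNA unknowns: 9 node voltages V₁..V_9 plus 1 source current (V1)
C1: Y=0.000+0.0001686j on G[0,1]
R1: Y=0.0006897+0.000j on G[4,3]
R2: Y=0.01229+0.000j on G[9,1]
R3: Y=0.0001030+0.000j on G[7,5]
R4: Y=0.01393+0.000j on G[1,2]
R5: Y=0.001059+0.000j on G[0,9]
R6: Y=0.0001497+0.000j on G[5,7]
R7: Y=0.03333+0.000j on G[8,7]
R8: Y=0.01795+0.000j on G[7,5]
R9: Y=0.0001248+0.000j on G[6,3]
R10: Y=0.4237+0.000j on G[8,2]
L1: Y=0.000-0.5341j on G[3,6]
L2: Y=0.000-1.600j on G[2,4]
R11: Y=0.0005076+0.000j on G[5,6]
L3: Y=0.000-0.4505j on G[6,1]
L4: Y=0.000-0.02552j on G[5,2]
C2: Y=0.000+0.05592j on G[4,9]
L5: Y=0.000-4.829j on G[4,0]
V1: row V4−V5=25.6, i_V1 at 4,5
I1: z[1]−=0.161, z[3]+=0.161
solve → V1=-0.6996-0.04506j, V2=-0.4043-0.1801j, V3=-0.6976+0.5877j, V4=6.977e-06+8.091e-06j, V5=-25.60+8.091e-06j, V6=-0.6984+0.2853j, V7=-9.745-0.1133j, V8=-1.086-0.1752j, V9=-0.04406+0.1432j
aux → i_V1=-0.2967+0.6449j

-1.086-0.1752j V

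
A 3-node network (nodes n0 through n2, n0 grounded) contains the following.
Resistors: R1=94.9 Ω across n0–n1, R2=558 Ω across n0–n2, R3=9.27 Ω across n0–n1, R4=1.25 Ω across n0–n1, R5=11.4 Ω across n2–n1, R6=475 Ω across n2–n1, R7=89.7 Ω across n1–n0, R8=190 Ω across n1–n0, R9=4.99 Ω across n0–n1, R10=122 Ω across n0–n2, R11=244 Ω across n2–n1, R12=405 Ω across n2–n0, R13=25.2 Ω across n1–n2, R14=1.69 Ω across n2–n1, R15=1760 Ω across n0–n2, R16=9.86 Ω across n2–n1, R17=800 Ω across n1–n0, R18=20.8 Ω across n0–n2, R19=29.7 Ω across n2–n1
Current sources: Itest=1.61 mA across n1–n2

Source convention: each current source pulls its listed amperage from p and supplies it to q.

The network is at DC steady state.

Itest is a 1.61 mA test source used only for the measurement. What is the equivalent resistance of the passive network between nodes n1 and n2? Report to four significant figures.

Apply KCL at each of the 2 non-ground nodes and solve the resulting linear system.
Node n1: branches {R1, R3, R4, R5, R6, R7, R8, R9, R11, R13, R14, R16, R17, R19, Itest} → V_1 = -8.944e-05
Node n2: branches {R2, R5, R6, R10, R11, R12, R13, R14, R15, R16, R18, R19, Itest} → V_2 = 0.001664

R_eq = 1.089 Ω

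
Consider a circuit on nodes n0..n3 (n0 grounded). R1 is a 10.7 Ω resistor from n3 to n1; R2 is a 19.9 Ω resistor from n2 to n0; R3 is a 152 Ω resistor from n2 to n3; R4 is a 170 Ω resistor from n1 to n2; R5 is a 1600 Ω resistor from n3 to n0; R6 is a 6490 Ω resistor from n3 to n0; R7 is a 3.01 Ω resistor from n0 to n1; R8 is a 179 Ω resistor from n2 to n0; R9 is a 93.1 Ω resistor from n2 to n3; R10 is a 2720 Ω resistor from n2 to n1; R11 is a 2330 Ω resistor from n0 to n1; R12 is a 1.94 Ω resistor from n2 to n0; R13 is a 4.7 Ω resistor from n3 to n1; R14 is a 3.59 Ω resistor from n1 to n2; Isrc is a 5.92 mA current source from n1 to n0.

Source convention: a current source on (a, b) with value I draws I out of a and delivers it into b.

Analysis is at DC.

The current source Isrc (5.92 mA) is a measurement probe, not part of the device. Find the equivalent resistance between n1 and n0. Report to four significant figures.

R_eq = 1.885 Ω

Apply KCL at each of the 3 non-ground nodes and solve the resulting linear system.
Node n1: branches {R1, R4, R7, R10, R11, R13, R14, Isrc} → V_1 = -0.01116
Node n2: branches {R2, R3, R4, R8, R9, R10, R12, R14} → V_2 = -0.003851
Node n3: branches {R1, R3, R5, R6, R9, R13} → V_3 = -0.01074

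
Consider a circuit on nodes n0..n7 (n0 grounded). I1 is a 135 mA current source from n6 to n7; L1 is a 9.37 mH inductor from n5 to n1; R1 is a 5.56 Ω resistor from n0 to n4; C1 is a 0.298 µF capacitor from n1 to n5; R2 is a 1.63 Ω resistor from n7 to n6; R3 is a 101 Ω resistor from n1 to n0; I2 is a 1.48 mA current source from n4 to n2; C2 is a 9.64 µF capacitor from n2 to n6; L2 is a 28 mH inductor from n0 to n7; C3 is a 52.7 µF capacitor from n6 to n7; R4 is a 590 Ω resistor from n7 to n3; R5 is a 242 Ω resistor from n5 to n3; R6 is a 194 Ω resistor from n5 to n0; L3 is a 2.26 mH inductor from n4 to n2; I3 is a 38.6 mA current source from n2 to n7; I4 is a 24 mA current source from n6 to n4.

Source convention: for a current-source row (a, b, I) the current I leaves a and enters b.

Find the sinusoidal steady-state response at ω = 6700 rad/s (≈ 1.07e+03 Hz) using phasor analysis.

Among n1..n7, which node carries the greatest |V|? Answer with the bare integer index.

7

Element admittances at ω=6700 rad/s:
  I1: injects 0.135 A into n7 (from n6)
  Y(L1) = 0.000-0.01593j S between n5,n1
  Y(R1) = 0.1799+0.000j S between n0,n4
  Y(C1) = 0.000+0.001997j S between n1,n5
  Y(R2) = 0.6135+0.000j S between n7,n6
  Y(R3) = 0.009901+0.000j S between n1,n0
  I2: injects 0.00148 A into n2 (from n4)
  Y(C2) = 0.000+0.06459j S between n2,n6
  Y(L2) = 0.000-0.005330j S between n0,n7
  Y(C3) = 0.000+0.3531j S between n6,n7
  Y(R4) = 0.001695+0.000j S between n7,n3
  Y(R5) = 0.004132+0.000j S between n5,n3
  Y(R6) = 0.005155+0.000j S between n5,n0
  Y(L3) = 0.000-0.06604j S between n4,n2
  I3: injects 0.0386 A into n7 (from n2)
  I4: injects 0.024 A into n4 (from n6)
Assemble and solve the 7×7 MNA system:
  V(n1)=0.003357-0.05114j  V(n2)=-0.01185-0.2785j  V(n3)=0.09727-0.2321j  V(n4)=0.01881+0.01126j  V(n5)=0.03970-0.04876j  V(n6)=0.01950-0.5569j  V(n7)=0.2376-0.6792j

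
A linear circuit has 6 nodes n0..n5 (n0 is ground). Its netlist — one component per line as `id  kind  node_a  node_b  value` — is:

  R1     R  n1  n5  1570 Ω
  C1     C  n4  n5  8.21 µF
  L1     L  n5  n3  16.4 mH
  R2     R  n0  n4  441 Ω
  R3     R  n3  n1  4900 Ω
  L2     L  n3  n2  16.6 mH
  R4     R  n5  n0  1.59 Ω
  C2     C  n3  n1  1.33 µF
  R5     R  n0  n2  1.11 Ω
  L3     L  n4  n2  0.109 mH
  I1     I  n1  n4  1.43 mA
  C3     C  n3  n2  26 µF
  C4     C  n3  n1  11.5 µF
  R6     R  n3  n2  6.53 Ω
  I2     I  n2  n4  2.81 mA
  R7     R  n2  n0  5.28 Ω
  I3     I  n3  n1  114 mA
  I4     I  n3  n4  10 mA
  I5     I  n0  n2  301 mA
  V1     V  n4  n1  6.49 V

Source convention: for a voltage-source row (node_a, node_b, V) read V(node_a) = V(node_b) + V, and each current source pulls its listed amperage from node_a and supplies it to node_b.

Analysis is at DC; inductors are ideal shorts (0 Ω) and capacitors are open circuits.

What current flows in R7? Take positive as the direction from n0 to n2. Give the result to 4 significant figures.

MNA unknowns: 5 node voltages V₁..V_5 plus 4 source currents (L1, L2, L3, V1)
R1: Y=0.0006369 on G[1,5]
C1: Y=0.000 on G[4,5]
L1: row V5−V3=0, i_L1 at 5,3
R2: Y=0.002268 on G[0,4]
R3: Y=0.0002041 on G[3,1]
L2: row V3−V2=0, i_L2 at 3,2
R4: Y=0.6289 on G[5,0]
C2: Y=0.000 on G[3,1]
R5: Y=0.9009 on G[0,2]
L3: row V4−V2=0, i_L3 at 4,2
I1: z[1]−=0.00143, z[4]+=0.00143
C3: Y=0.000 on G[3,2]
C4: Y=0.000 on G[3,1]
R6: Y=0.1531 on G[3,2]
I2: z[2]−=0.00281, z[4]+=0.00281
R7: Y=0.1894 on G[2,0]
I3: z[3]−=0.114, z[1]+=0.114
I4: z[3]−=0.01, z[4]+=0.01
I5: z[0]−=0.301, z[2]+=0.301
V1: row V4−V1=6.49, i_V1 at 4,1
solve → V1=-6.315, V2=0.1748, V3=0.1748, V4=0.1748, V5=0.1748
aux → i_L1=-0.1141, i_L2=-0.2394, i_L3=0.1319, i_V1=-0.1180

-0.03312 A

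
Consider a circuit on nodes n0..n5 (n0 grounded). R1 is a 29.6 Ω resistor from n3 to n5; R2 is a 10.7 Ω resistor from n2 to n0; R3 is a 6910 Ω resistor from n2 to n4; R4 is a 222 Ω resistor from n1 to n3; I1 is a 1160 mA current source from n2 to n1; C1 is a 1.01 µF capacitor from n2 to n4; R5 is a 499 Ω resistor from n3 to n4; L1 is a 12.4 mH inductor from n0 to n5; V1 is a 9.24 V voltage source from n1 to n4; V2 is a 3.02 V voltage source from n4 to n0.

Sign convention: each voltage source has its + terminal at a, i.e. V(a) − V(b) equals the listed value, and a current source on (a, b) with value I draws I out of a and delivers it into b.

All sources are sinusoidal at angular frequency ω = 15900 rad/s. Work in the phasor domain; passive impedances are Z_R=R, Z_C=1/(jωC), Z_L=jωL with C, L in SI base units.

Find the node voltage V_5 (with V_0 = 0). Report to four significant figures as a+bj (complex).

5.051+4.695j V

Element admittances at ω=15900 rad/s:
  Y(R1) = 0.03378+0.000j S between n3,n5
  Y(R2) = 0.09346+0.000j S between n2,n0
  Y(R3) = 0.0001447+0.000j S between n2,n4
  Y(R4) = 0.004505+0.000j S between n1,n3
  I1: injects 1.16 A into n1 (from n2)
  Y(C1) = 0.000+0.01606j S between n2,n4
  Y(R5) = 0.002004+0.000j S between n3,n4
  Y(L1) = 0.000-0.005072j S between n0,n5
  V1: constraint V(n1)−V(n4) = 9.24
  V2: constraint V(n4)−V(n0) = 3.02
Assemble and solve the 7×7 MNA system:
  V(n1)=12.26+0.000j  V(n2)=-11.95+2.568j  V(n3)=5.756+3.937j  V(n4)=3.020+0.000j  V(n5)=5.051+4.695j
  i(V1)=1.131+0.01773j  i(V2)=1.093-0.2144j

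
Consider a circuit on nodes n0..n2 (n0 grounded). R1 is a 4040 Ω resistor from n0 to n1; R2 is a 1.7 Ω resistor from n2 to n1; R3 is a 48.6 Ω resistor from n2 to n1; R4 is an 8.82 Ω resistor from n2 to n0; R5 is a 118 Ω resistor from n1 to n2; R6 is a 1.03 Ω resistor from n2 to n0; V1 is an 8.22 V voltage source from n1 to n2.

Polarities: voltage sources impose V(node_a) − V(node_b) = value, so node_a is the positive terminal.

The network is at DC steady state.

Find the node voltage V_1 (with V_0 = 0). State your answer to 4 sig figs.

Element admittances at DC:
  Y(R1) = 0.0002475 S between n0,n1
  Y(R2) = 0.5882 S between n2,n1
  Y(R3) = 0.02058 S between n2,n1
  Y(R4) = 0.1134 S between n2,n0
  Y(R5) = 0.008475 S between n1,n2
  Y(R6) = 0.9709 S between n2,n0
  V1: constraint V(n1)−V(n2) = 8.22
Assemble and solve the 3×3 MNA system:
  V(n1)=8.218  V(n2)=-0.001876
  i(V1)=-5.076

8.218 V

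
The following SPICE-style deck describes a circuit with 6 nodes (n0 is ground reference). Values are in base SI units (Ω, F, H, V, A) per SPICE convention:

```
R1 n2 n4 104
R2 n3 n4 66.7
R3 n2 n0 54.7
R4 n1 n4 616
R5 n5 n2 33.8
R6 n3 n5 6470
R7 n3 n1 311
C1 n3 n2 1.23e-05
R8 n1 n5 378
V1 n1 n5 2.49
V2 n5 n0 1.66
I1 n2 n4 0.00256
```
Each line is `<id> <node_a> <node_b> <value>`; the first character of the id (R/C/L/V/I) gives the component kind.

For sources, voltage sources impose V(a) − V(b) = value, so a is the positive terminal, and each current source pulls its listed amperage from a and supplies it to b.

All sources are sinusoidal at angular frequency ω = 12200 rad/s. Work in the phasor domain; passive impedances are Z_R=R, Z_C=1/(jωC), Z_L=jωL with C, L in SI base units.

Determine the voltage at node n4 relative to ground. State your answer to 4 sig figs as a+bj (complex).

Element admittances at ω=12200 rad/s:
  Y(R1) = 0.009615+0.000j S between n2,n4
  Y(R2) = 0.01499+0.000j S between n3,n4
  Y(R3) = 0.01828+0.000j S between n2,n0
  Y(R4) = 0.001623+0.000j S between n1,n4
  Y(R5) = 0.02959+0.000j S between n5,n2
  Y(R6) = 0.0001546+0.000j S between n3,n5
  Y(R7) = 0.003215+0.000j S between n3,n1
  Y(C1) = 0.000+0.1501j S between n3,n2
  Y(R8) = 0.002646+0.000j S between n1,n5
  V1: constraint V(n1)−V(n5) = 2.49
  V2: constraint V(n5)−V(n0) = 1.66
  I1: injects 0.00256 A into n4 (from n2)
Assemble and solve the 7×7 MNA system:
  V(n1)=4.150+0.000j  V(n2)=1.305+0.007193j  V(n3)=1.311-0.08111j  V(n4)=1.582-0.04372j  V(n5)=1.660+0.000j
  i(V1)=-0.01989-0.0003318j  i(V2)=-0.02386-0.0001315j

1.582-0.04372j V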